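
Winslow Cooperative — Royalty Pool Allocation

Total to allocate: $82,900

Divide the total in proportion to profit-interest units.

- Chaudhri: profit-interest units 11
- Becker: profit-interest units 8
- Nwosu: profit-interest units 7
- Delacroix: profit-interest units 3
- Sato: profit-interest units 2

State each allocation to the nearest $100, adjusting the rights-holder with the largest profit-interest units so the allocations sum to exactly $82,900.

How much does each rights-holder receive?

Chaudhri: $29,500 | Becker: $21,400 | Nwosu: $18,700 | Delacroix: $8,000 | Sato: $5,300

Combined profit-interest units = 31.
Proportional shares: Chaudhri 11/31 × $82,900 = 29,416.13; Becker 8/31 × $82,900 = 21,393.55; Nwosu 7/31 × $82,900 = 18,719.35; Delacroix 3/31 × $82,900 = 8,022.58; Sato 2/31 × $82,900 = 5,348.39.
At nearest $100: Chaudhri $29,400; Becker $21,400; Nwosu $18,700; Delacroix $8,000; Sato $5,300. Sum = $82,800.
Difference $82,900 − $82,800 = +$100 applied to largest profit-interest units (Chaudhri): Chaudhri becomes $29,500.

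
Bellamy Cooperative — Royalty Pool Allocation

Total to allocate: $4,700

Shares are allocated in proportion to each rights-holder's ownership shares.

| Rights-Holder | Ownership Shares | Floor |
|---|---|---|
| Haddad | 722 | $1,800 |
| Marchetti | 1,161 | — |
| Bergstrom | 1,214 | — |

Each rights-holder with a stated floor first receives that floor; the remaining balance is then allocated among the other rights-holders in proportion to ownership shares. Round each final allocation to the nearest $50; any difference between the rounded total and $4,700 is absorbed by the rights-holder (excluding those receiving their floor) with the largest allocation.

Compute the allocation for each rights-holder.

Haddad: $1,800 | Marchetti: $1,400 | Bergstrom: $1,500

Guaranteed amounts: Haddad $1,800. Residual $2,900.
Residual split over remaining ownership shares 2,375: Marchetti 1,417.64 → $1,400; Bergstrom 1,482.36 → $1,500.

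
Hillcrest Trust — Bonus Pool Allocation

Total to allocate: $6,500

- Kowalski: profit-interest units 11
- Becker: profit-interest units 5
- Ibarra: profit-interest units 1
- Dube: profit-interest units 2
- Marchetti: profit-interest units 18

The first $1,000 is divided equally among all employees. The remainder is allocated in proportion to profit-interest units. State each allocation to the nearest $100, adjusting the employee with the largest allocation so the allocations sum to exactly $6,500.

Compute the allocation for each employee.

Kowalski: $1,800; Becker: $900; Ibarra: $300; Dube: $500; Marchetti: $3,000

$1,000 shared equally gives $200 per employee.
Remainder $5,500 by profit-interest units (total 37): Kowalski 1,635.14 → $1,600; Becker 743.24 → $700; Ibarra 148.65 → $100; Dube 297.30 → $300; Marchetti 2,675.68 → $2,700.
Rounding difference +$100 on remainder applied to Marchetti.
Totals: Kowalski $200 + $1,600 = $1,800; Becker $200 + $700 = $900; Ibarra $200 + $100 = $300; Dube $200 + $300 = $500; Marchetti $200 + $2,800 = $3,000.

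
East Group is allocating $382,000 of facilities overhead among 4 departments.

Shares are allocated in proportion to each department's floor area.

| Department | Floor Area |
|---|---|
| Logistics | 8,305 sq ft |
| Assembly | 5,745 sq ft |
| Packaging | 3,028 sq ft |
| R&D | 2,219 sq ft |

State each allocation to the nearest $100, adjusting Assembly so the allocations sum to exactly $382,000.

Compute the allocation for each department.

Logistics: $164,400 · Assembly: $113,800 · Packaging: $59,900 · R&D: $43,900

Sum of floor area: 19,297.
Unrounded shares: Logistics 8,305/19,297 × $382,000 = 164,404.31; Assembly 5,745/19,297 × $382,000 = 113,727.00; Packaging 3,028/19,297 × $382,000 = 59,941.75; R&D 2,219/19,297 × $382,000 = 43,926.93.
Rounded to nearest $100: Logistics $164,400; Assembly $113,700; Packaging $59,900; R&D $43,900. Sum = $381,900.
Difference $382,000 − $381,900 = +$100 applied to Assembly: Assembly becomes $113,800.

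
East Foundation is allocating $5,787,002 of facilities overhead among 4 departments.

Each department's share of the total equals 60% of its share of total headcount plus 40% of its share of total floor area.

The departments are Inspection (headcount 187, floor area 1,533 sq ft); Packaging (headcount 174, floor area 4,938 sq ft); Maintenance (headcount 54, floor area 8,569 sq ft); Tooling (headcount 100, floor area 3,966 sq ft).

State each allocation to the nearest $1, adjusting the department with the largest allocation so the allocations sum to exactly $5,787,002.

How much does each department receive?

Totals — headcount 515, floor area 19,006.
Combined weights (60% headcount + 40% floor area): Inspection 0.2501; Packaging 0.3066; Maintenance 0.2433; Tooling 0.2000.
Unrounded shares: Inspection 1,447,488.77; Packaging 1,774,546.68; Maintenance 1,407,721.05; Tooling 1,157,245.498.
Rounded to nearest $1: Inspection $1,447,489; Packaging $1,774,547; Maintenance $1,407,721; Tooling $1,157,245. Sum = $5,787,002.
Rounded total matches; no reconciliation needed.

Inspection: $1,447,489 · Packaging: $1,774,547 · Maintenance: $1,407,721 · Tooling: $1,157,245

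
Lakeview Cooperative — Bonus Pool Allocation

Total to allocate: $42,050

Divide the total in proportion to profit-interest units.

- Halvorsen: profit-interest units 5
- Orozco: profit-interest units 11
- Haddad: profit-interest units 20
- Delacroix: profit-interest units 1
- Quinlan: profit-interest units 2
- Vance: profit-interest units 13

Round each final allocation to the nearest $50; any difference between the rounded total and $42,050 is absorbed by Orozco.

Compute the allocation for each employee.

Halvorsen: $4,050 · Orozco: $8,950 · Haddad: $16,150 · Delacroix: $800 · Quinlan: $1,600 · Vance: $10,500

Sum of profit-interest units: 52.
Raw shares: Halvorsen 5/52 × $42,050 = 4,043.27; Orozco 11/52 × $42,050 = 8,895.19; Haddad 20/52 × $42,050 = 16,173.08; Delacroix 1/52 × $42,050 = 808.65; Quinlan 2/52 × $42,050 = 1,617.31; Vance 13/52 × $42,050 = 10,512.50.
After rounding ($50): Halvorsen $4,050; Orozco $8,900; Haddad $16,150; Delacroix $800; Quinlan $1,600; Vance $10,500. Sum = $42,000.
Difference $42,050 − $42,000 = +$50 applied to Orozco: Orozco becomes $8,950.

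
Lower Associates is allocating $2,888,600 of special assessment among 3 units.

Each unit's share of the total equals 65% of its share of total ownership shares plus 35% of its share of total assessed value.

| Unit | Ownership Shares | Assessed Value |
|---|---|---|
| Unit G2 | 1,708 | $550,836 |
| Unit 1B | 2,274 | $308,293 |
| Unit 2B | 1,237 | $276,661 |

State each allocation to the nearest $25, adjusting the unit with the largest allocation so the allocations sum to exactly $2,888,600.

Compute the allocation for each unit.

Ownership shares total 5,219; assessed value total 1,135,790.
Blended shares (65% ownership shares + 35% assessed value): Unit G2 0.3825; Unit 1B 0.3782; Unit 2B 0.2393.
Proportional shares: Unit G2 1,104,791.05; Unit 1B 1,092,518.71; Unit 2B 691,290.24.
Rounded to nearest $25: Unit G2 $1,104,800; Unit 1B $1,092,525; Unit 2B $691,300. Sum = $2,888,625.
Difference $2,888,600 − $2,888,625 = −$25 applied to largest allocation (Unit G2): Unit G2 becomes $1,104,775.

Unit G2: $1,104,775 | Unit 1B: $1,092,525 | Unit 2B: $691,300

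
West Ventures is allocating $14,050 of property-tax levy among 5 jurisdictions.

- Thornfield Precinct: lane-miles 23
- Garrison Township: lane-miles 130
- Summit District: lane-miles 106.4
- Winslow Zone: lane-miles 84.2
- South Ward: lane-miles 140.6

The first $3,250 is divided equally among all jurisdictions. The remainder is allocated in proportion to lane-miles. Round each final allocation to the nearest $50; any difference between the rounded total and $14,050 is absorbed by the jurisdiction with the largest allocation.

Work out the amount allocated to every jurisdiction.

First tranche $3,250 split equally: $650 each.
Remainder $10,800 by lane-miles (total 484.2): Thornfield Precinct 513.01 → $500; Garrison Township 2,899.63 → $2,900; Summit District 2,373.23 → $2,350; Winslow Zone 1,878.07 → $1,900; South Ward 3,136.06 → $3,150.
Totals: Thornfield Precinct $650 + $500 = $1,150; Garrison Township $650 + $2,900 = $3,550; Summit District $650 + $2,350 = $3,000; Winslow Zone $650 + $1,900 = $2,550; South Ward $650 + $3,150 = $3,800.

Thornfield Precinct: $1,150 | Garrison Township: $3,550 | Summit District: $3,000 | Winslow Zone: $2,550 | South Ward: $3,800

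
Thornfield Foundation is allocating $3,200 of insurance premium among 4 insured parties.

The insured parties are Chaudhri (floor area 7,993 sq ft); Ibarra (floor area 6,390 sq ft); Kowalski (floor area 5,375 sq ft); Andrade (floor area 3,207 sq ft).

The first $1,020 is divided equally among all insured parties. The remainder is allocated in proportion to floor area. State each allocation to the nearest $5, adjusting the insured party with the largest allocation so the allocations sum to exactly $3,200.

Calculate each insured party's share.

Equal tier: $1,020 ÷ 4 = $255 apiece.
Remainder $2,180 by floor area (total 22,965): Chaudhri 758.75 → $760; Ibarra 606.58 → $605; Kowalski 510.23 → $510; Andrade 304.43 → $305.
Totals: Chaudhri $255 + $760 = $1,015; Ibarra $255 + $605 = $860; Kowalski $255 + $510 = $765; Andrade $255 + $305 = $560.

Chaudhri: $1,015; Ibarra: $860; Kowalski: $765; Andrade: $560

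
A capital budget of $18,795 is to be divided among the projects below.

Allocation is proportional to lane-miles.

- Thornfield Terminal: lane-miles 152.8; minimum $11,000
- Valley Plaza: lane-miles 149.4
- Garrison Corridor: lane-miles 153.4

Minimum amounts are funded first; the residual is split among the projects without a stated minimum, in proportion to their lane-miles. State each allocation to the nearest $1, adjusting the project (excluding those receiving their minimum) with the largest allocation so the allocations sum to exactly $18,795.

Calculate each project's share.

Minimums first: Thornfield Terminal $11,000. Balance $7,795.
Balance split over remaining lane-miles 302.8: Valley Plaza 3,846.01 → $3,846; Garrison Corridor 3,948.99 → $3,949.

Thornfield Terminal: $11,000 · Valley Plaza: $3,846 · Garrison Corridor: $3,949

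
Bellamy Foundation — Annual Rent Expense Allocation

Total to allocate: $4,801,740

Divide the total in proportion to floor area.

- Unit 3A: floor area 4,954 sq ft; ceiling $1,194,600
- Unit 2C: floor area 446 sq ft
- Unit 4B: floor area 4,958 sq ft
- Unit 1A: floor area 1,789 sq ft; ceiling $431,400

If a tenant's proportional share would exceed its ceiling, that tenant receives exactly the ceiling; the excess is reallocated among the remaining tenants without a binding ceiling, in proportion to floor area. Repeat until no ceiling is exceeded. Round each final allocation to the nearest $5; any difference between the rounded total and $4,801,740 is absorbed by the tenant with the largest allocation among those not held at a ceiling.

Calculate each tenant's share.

Sum of floor area: 12,147.
Unconstrained shares: Unit 3A 1,958,328.80; Unit 2C 176,304.93; Unit 4B 1,959,910.01; Unit 1A 707,196.25.
Capped: Unit 3A ($1,194,600), Unit 1A ($431,400); residual $3,175,740 reallocated over remaining floor area 5,404.
Shares after redistribution: Unit 2C 262,098.45 → $262,100; Unit 4B 2,913,641.55 → $2,913,640.

Unit 3A: $1,194,600; Unit 2C: $262,100; Unit 4B: $2,913,640; Unit 1A: $431,400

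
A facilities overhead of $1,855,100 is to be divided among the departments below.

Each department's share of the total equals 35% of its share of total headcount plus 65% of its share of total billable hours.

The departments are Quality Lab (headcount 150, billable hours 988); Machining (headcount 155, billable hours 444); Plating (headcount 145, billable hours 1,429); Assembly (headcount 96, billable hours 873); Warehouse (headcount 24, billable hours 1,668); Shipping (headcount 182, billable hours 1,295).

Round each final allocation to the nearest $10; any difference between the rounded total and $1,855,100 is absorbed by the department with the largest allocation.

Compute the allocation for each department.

Quality Lab: $307,400 · Machining: $213,770 · Plating: $382,490 · Assembly: $240,070 · Warehouse: $321,050 · Shipping: $390,320

Headcount total 752; billable hours total 6,697.
Combined weights (35% headcount + 65% billable hours): Quality Lab 0.1657; Machining 0.1152; Plating 0.2062; Assembly 0.1294; Warehouse 0.1731; Shipping 0.2104.
Unrounded shares: Quality Lab 307,404.01; Machining 213,772.23; Plating 382,490.33; Assembly 240,073.72; Warehouse 321,050.28; Shipping 390,309.43.
Rounded to nearest $10: Quality Lab $307,400; Machining $213,770; Plating $382,490; Assembly $240,070; Warehouse $321,050; Shipping $390,310. Sum = $1,855,090.
Difference $1,855,100 − $1,855,090 = +$10 applied to largest allocation (Shipping): Shipping becomes $390,320.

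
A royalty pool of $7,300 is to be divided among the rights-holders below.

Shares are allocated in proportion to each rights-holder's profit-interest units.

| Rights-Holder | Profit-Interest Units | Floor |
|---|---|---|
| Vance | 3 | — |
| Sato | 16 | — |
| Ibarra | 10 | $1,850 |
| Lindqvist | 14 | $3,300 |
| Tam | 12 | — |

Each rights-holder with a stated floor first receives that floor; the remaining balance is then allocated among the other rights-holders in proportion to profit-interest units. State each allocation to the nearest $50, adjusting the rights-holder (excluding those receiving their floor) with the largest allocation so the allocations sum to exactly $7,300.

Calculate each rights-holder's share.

Guaranteed amounts: Ibarra $1,850; Lindqvist $3,300. Balance $2,150.
Balance split over remaining profit-interest units 31: Vance 208.06 → $200; Sato 1,109.68 → $1,100; Tam 832.26 → $850.

Vance: $200 | Sato: $1,100 | Ibarra: $1,850 | Lindqvist: $3,300 | Tam: $850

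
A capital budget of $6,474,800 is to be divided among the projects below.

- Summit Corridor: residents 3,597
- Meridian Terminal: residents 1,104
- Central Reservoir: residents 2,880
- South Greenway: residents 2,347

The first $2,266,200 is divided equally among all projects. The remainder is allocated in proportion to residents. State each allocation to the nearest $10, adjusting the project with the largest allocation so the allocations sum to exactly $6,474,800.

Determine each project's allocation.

Summit Corridor: $2,091,360 | Meridian Terminal: $1,034,550 | Central Reservoir: $1,787,420 | South Greenway: $1,561,470

First tranche $2,266,200 split equally: $566,550 each.
Remainder $4,208,600 by residents (total 9,928): Summit Corridor 1,524,812.07 → $1,524,810; Meridian Terminal 467,999.03 → $468,000; Central Reservoir 1,220,867.04 → $1,220,870; South Greenway 994,921.86 → $994,920.
Totals: Summit Corridor $566,550 + $1,524,810 = $2,091,360; Meridian Terminal $566,550 + $468,000 = $1,034,550; Central Reservoir $566,550 + $1,220,870 = $1,787,420; South Greenway $566,550 + $994,920 = $1,561,470.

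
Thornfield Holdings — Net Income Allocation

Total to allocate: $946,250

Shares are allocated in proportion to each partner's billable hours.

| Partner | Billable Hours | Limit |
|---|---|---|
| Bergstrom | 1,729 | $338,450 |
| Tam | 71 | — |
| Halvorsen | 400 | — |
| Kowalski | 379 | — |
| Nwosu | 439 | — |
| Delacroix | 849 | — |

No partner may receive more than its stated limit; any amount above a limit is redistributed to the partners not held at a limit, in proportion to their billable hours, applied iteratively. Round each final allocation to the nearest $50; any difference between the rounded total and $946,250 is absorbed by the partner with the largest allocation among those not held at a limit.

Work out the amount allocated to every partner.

Total billable hours = 3,867.
Unconstrained shares: Bergstrom 423,084.11; Tam 17,373.61; Halvorsen 97,879.49; Kowalski 92,740.82; Nwosu 107,422.74; Delacroix 207,749.22.
Held at cap: Bergstrom ($338,450); remaining pool $607,800 reallocated over remaining billable hours 2,138.
Remaining shares: Tam 20,184.19 → $20,200; Halvorsen 113,713.75 → $113,700; Kowalski 107,743.78 → $107,750; Nwosu 124,800.84 → $124,800; Delacroix 241,357.44 → $241,350.

Bergstrom: $338,450 · Tam: $20,200 · Halvorsen: $113,700 · Kowalski: $107,750 · Nwosu: $124,800 · Delacroix: $241,350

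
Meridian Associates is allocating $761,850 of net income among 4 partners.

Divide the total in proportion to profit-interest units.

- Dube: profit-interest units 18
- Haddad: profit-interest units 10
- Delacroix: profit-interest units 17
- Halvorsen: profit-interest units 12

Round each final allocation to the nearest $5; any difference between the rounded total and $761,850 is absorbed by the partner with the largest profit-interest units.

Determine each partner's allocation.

Dube: $240,580; Haddad: $133,660; Delacroix: $227,220; Halvorsen: $160,390

Total profit-interest units = 18 + 10 + 17 + 12 = 57.
Raw shares: Dube 240,584.21; Haddad 133,657.89; Delacroix 227,218.42; Halvorsen 160,389.47.
At nearest $5: Dube $240,585; Haddad $133,660; Delacroix $227,220; Halvorsen $160,390. Sum = $761,855.
Difference $761,850 − $761,855 = −$5 applied to largest profit-interest units (Dube): Dube becomes $240,580.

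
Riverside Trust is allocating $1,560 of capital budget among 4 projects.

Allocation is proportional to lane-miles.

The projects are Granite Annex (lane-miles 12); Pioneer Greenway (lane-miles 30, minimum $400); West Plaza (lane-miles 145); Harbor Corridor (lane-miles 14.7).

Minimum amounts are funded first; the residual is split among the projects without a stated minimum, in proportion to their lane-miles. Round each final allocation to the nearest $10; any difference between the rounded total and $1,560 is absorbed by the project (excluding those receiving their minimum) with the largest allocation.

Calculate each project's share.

Granite Annex: $80 · Pioneer Greenway: $400 · West Plaza: $980 · Harbor Corridor: $100

Guaranteed amounts: Pioneer Greenway $400. Balance $1,160.
Balance split over remaining lane-miles 171.7: Granite Annex 81.07 → $80; West Plaza 979.62 → $980; Harbor Corridor 99.31 → $100.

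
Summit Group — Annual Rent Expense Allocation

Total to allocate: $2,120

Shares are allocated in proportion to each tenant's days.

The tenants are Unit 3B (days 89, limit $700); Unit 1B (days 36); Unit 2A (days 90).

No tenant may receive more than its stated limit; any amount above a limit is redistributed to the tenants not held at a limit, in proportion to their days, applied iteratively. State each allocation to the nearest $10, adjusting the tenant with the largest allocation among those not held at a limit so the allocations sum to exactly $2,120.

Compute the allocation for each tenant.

Sum of days: 215.
Proportional shares (ignoring caps): Unit 3B 877.58; Unit 1B 354.98; Unit 2A 887.44.
Held at cap: Unit 3B ($700); balance $1,420 reallocated over remaining days 126.
Remaining shares: Unit 1B 405.71 → $410; Unit 2A 1,014.29 → $1,010.

Unit 3B: $700; Unit 1B: $410; Unit 2A: $1,010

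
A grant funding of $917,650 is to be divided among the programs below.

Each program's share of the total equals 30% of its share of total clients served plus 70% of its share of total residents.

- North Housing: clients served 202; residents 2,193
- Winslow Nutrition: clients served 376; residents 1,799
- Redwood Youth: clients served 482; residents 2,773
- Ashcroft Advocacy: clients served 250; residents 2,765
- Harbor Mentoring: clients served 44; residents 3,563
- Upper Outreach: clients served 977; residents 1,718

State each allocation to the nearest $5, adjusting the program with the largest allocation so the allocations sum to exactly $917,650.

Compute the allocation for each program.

Clients served total 2,331; residents total 14,811.
Combined weights (30% clients served + 70% residents): North Housing 0.1296; Winslow Nutrition 0.1334; Redwood Youth 0.1931; Ashcroft Advocacy 0.1629; Harbor Mentoring 0.1741; Upper Outreach 0.2069.
Proportional shares: North Housing 118,967.23; Winslow Nutrition 122,429.09; Redwood Youth 177,190.38; Ashcroft Advocacy 149,443.83; Harbor Mentoring 159,724.25; Upper Outreach 189,895.22.
Rounded to nearest $5: North Housing $118,965; Winslow Nutrition $122,430; Redwood Youth $177,190; Ashcroft Advocacy $149,445; Harbor Mentoring $159,725; Upper Outreach $189,895. Sum = $917,650.
Rounded total matches; no reconciliation needed.

North Housing: $118,965 · Winslow Nutrition: $122,430 · Redwood Youth: $177,190 · Ashcroft Advocacy: $149,445 · Harbor Mentoring: $159,725 · Upper Outreach: $189,895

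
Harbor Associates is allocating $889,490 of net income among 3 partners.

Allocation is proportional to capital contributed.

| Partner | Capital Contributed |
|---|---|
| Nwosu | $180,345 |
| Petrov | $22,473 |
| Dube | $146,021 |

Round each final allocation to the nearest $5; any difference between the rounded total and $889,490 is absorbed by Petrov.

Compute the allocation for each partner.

Total capital contributed = 348,839.
Proportional shares: Nwosu 180,345/348,839 × $889,490 = 459,854.19; Petrov 22,473/348,839 × $889,490 = 57,302.96; Dube 146,021/348,839 × $889,490 = 372,332.85.
After rounding ($5): Nwosu $459,855; Petrov $57,305; Dube $372,335. Sum = $889,495.
Difference $889,490 − $889,495 = −$5 applied to Petrov: Petrov becomes $57,300.

Nwosu: $459,855 · Petrov: $57,300 · Dube: $372,335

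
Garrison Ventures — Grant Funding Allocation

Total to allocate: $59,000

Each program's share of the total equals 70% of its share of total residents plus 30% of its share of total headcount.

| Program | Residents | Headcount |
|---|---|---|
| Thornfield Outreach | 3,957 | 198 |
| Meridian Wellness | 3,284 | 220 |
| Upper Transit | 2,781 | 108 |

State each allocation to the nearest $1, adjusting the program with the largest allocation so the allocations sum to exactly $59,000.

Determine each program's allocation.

Residents total 10,022; headcount total 526.
Combined weights (70% residents + 30% headcount): Thornfield Outreach 0.3893; Meridian Wellness 0.3549; Upper Transit 0.2558.
Proportional shares: Thornfield Outreach 22,969.27; Meridian Wellness 20,936.19; Upper Transit 15,094.54.
At nearest $1: Thornfield Outreach $22,969; Meridian Wellness $20,936; Upper Transit $15,095. Sum = $59,000.
Sum already equals the total — no adjustment.

Thornfield Outreach: $22,969 · Meridian Wellness: $20,936 · Upper Transit: $15,095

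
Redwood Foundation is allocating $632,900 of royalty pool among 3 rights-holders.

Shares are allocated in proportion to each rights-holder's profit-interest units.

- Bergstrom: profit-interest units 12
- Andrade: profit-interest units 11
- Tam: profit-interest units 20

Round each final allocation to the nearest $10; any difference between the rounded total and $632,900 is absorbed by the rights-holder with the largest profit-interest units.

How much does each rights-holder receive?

Sum of profit-interest units: 43.
Raw shares: Bergstrom 12/43 × $632,900 = 176,623.26; Andrade 11/43 × $632,900 = 161,904.65; Tam 20/43 × $632,900 = 294,372.09.
After rounding ($10): Bergstrom $176,620; Andrade $161,900; Tam $294,370. Sum = $632,890.
Difference $632,900 − $632,890 = +$10 applied to largest profit-interest units (Tam): Tam becomes $294,380.

Bergstrom: $176,620; Andrade: $161,900; Tam: $294,380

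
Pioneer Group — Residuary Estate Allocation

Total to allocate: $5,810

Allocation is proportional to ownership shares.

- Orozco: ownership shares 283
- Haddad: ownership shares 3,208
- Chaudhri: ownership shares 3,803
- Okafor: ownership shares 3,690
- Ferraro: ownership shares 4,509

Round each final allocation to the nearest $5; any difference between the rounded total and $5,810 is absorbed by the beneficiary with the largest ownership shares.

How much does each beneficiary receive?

Orozco: $105 | Haddad: $1,205 | Chaudhri: $1,425 | Okafor: $1,385 | Ferraro: $1,690

Sum of ownership shares: 283 + 3,208 + 3,803 + 3,690 + 4,509 = 15,493.
Unrounded shares: Orozco 106.13; Haddad 1,203.03; Chaudhri 1,426.16; Okafor 1,383.78; Ferraro 1,690.91.
At nearest $5: Orozco $105; Haddad $1,205; Chaudhri $1,425; Okafor $1,385; Ferraro $1,690. Sum = $5,810.
Sum already equals the total — no adjustment.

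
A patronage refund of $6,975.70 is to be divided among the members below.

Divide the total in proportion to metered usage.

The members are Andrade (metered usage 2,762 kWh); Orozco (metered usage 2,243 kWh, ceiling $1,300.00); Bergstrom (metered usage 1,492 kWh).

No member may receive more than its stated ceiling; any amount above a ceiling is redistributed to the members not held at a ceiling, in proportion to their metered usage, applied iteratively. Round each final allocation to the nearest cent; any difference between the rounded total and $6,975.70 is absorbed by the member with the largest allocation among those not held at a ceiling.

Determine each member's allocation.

Andrade: $3,685.07 · Orozco: $1,300.00 · Bergstrom: $1,990.63

Combined metered usage = 6,497.
Pro-rata shares before constraints: Andrade 2,965.5046; Orozco 2,408.2646; Bergstrom 1,601.9308.
Held at cap: Orozco ($1,300.00); residual $5,675.70 reallocated over remaining metered usage 4,254.
Shares after redistribution: Andrade 3,685.0690 → $3,685.07; Bergstrom 1,990.6310 → $1,990.63.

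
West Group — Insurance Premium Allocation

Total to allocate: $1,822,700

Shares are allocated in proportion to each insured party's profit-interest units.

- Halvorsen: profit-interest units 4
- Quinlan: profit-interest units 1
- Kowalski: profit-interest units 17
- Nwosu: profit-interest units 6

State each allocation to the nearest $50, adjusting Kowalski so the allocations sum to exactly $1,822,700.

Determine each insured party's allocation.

Halvorsen: $260,400; Quinlan: $65,100; Kowalski: $1,106,600; Nwosu: $390,600

Combined profit-interest units = 28.
Proportional shares: Halvorsen 4/28 × $1,822,700 = 260,385.71; Quinlan 1/28 × $1,822,700 = 65,096.43; Kowalski 17/28 × $1,822,700 = 1,106,639.29; Nwosu 6/28 × $1,822,700 = 390,578.57.
Rounded to nearest $50: Halvorsen $260,400; Quinlan $65,100; Kowalski $1,106,650; Nwosu $390,600. Sum = $1,822,750.
Difference $1,822,700 − $1,822,750 = −$50 applied to Kowalski: Kowalski becomes $1,106,600.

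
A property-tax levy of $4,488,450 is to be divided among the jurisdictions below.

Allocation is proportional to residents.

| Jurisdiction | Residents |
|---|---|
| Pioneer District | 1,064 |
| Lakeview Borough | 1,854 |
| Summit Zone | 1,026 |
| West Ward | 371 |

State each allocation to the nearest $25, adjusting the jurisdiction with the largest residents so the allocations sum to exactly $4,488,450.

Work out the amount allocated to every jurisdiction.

Residents total: 4,315.
Proportional shares: Pioneer District 1,064/4,315 × $4,488,450 = 1,106,769.59; Lakeview Borough 1,854/4,315 × $4,488,450 = 1,928,525.21; Summit Zone 1,026/4,315 × $4,488,450 = 1,067,242.11; West Ward 371/4,315 × $4,488,450 = 385,913.08.
At nearest $25: Pioneer District $1,106,775; Lakeview Borough $1,928,525; Summit Zone $1,067,250; West Ward $385,925. Sum = $4,488,475.
Difference $4,488,450 − $4,488,475 = −$25 applied to largest residents (Lakeview Borough): Lakeview Borough becomes $1,928,500.

Pioneer District: $1,106,775 | Lakeview Borough: $1,928,500 | Summit Zone: $1,067,250 | West Ward: $385,925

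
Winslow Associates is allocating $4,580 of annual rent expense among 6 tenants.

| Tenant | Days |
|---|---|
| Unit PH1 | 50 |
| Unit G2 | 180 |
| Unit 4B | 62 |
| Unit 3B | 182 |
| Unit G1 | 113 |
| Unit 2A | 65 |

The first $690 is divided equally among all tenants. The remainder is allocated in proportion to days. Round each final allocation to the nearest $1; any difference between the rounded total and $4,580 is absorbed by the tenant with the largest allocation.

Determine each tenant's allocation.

Equal tier: $690 ÷ 6 = $115 apiece.
Remainder $3,890 by days (total 652): Unit PH1 298.31 → $298; Unit G2 1,073.93 → $1,074; Unit 4B 369.91 → $370; Unit 3B 1,085.86 → $1,086; Unit G1 674.19 → $674; Unit 2A 387.81 → $388.
Totals: Unit PH1 $115 + $298 = $413; Unit G2 $115 + $1,074 = $1,189; Unit 4B $115 + $370 = $485; Unit 3B $115 + $1,086 = $1,201; Unit G1 $115 + $674 = $789; Unit 2A $115 + $388 = $503.

Unit PH1: $413; Unit G2: $1,189; Unit 4B: $485; Unit 3B: $1,201; Unit G1: $789; Unit 2A: $503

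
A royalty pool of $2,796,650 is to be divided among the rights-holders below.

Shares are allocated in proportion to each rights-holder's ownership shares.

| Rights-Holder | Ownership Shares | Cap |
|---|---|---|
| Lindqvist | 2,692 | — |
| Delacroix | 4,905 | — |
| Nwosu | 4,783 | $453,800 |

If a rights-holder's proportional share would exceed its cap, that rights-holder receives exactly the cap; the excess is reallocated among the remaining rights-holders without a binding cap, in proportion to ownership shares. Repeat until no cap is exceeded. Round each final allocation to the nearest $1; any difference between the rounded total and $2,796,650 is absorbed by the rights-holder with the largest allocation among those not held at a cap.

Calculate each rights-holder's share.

Lindqvist: $830,190; Delacroix: $1,512,660; Nwosu: $453,800

Ownership shares total: 12,380.
Proportional shares (ignoring caps): Lindqvist 608,124.54; Delacroix 1,108,042.67; Nwosu 1,080,482.79.
Capped: Nwosu ($453,800); balance $2,342,850 reallocated over remaining ownership shares 7,597.
Remaining shares: Lindqvist 830,189.84 → $830,190; Delacroix 1,512,660.16 → $1,512,660.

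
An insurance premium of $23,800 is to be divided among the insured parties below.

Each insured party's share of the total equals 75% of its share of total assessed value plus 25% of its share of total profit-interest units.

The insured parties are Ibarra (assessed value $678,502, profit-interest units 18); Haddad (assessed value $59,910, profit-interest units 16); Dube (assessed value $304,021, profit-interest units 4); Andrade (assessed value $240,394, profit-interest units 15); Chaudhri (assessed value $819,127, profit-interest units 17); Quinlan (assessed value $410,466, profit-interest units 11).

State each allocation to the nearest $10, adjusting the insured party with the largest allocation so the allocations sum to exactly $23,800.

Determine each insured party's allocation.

Ibarra: $6,140; Haddad: $1,600; Dube: $2,450; Andrade: $2,810; Chaudhri: $7,080; Quinlan: $3,720

Assessed value total 2,512,420; profit-interest units total 81.
Composite weights (75% assessed value + 25% profit-interest units): Ibarra 0.2581; Haddad 0.0673; Dube 0.1031; Andrade 0.1181; Chaudhri 0.2970; Quinlan 0.1565.
Pro-rata amounts: Ibarra 6,142.78; Haddad 1,600.95; Dube 2,453.81; Andrade 2,809.78; Chaudhri 7,068.42; Quinlan 3,724.26.
At nearest $10: Ibarra $6,140; Haddad $1,600; Dube $2,450; Andrade $2,810; Chaudhri $7,070; Quinlan $3,720. Sum = $23,790.
Difference $23,800 − $23,790 = +$10 applied to largest allocation (Chaudhri): Chaudhri becomes $7,080.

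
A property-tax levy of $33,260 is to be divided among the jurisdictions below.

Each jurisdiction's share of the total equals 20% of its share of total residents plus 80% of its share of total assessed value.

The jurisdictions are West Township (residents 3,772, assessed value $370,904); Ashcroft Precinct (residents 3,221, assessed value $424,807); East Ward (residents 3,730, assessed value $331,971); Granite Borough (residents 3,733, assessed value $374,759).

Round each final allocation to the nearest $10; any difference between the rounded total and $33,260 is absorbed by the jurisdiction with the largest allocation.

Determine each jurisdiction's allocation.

Totals — residents 14,456, assessed value 1,502,441.
Blended shares (20% residents + 80% assessed value): West Township 0.2497; Ashcroft Precinct 0.2708; East Ward 0.2284; Granite Borough 0.2512.
Unrounded shares: West Township 8,304.36; Ashcroft Precinct 9,005.43; East Ward 7,595.53; Granite Borough 8,354.68.
Rounded to nearest $10: West Township $8,300; Ashcroft Precinct $9,010; East Ward $7,600; Granite Borough $8,350. Sum = $33,260.
Sum already equals the total — no adjustment.

West Township: $8,300; Ashcroft Precinct: $9,010; East Ward: $7,600; Granite Borough: $8,350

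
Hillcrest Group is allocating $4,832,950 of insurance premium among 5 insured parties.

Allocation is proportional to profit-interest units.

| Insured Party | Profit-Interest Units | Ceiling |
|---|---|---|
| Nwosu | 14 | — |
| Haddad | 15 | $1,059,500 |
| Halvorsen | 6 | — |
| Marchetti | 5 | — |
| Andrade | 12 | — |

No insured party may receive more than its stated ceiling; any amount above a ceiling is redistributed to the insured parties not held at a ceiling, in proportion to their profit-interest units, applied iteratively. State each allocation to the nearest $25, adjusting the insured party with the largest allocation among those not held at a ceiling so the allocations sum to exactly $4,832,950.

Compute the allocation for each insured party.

Sum of profit-interest units: 52.
Unconstrained shares: Nwosu 1,301,178.85; Haddad 1,394,120.19; Halvorsen 557,648.08; Marchetti 464,706.73; Andrade 1,115,296.15.
Held at cap: Haddad ($1,059,500); remaining pool $3,773,450 reallocated over remaining profit-interest units 37.
Redistributed shares: Nwosu 1,427,791.89 → $1,427,800; Halvorsen 611,910.81 → $611,900; Marchetti 509,925.68 → $509,925; Andrade 1,223,821.62 → $1,223,825.

Nwosu: $1,427,800 | Haddad: $1,059,500 | Halvorsen: $611,900 | Marchetti: $509,925 | Andrade: $1,223,825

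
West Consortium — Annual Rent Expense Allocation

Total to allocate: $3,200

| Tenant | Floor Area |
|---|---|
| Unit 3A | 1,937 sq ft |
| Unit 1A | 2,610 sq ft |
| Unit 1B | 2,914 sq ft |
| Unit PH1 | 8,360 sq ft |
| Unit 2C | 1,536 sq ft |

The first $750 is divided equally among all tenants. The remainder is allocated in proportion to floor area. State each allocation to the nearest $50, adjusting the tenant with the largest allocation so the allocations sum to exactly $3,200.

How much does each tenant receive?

$750 shared equally gives $150 per tenant.
Remainder $2,450 by floor area (total 17,357): Unit 3A 273.41 → $250; Unit 1A 368.41 → $350; Unit 1B 411.32 → $400; Unit PH1 1,180.04 → $1,200; Unit 2C 216.81 → $200.
Rounding difference +$50 on remainder applied to Unit PH1.
Totals: Unit 3A $150 + $250 = $400; Unit 1A $150 + $350 = $500; Unit 1B $150 + $400 = $550; Unit PH1 $150 + $1,250 = $1,400; Unit 2C $150 + $200 = $350.

Unit 3A: $400 · Unit 1A: $500 · Unit 1B: $550 · Unit PH1: $1,400 · Unit 2C: $350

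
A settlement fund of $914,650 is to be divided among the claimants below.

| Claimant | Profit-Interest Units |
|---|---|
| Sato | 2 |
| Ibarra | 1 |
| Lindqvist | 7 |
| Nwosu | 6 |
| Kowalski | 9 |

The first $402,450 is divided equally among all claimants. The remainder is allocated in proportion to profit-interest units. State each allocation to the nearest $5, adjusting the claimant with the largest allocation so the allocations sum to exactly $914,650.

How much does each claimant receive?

Sato: $121,465; Ibarra: $100,980; Lindqvist: $223,905; Nwosu: $203,420; Kowalski: $264,880

First tranche $402,450 split equally: $80,490 each.
Remainder $512,200 by profit-interest units (total 25): Sato 40,976.00 → $40,975; Ibarra 20,488.00 → $20,490; Lindqvist 143,416.00 → $143,415; Nwosu 122,928.00 → $122,930; Kowalski 184,392.00 → $184,390.
Totals: Sato $80,490 + $40,975 = $121,465; Ibarra $80,490 + $20,490 = $100,980; Lindqvist $80,490 + $143,415 = $223,905; Nwosu $80,490 + $122,930 = $203,420; Kowalski $80,490 + $184,390 = $264,880.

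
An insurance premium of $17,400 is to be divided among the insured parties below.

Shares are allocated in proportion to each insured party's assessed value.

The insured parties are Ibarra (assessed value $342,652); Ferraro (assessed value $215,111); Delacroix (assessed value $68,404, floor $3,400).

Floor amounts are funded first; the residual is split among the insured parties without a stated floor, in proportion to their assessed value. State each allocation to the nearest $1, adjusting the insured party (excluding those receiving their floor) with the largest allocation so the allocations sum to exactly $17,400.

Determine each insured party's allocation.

Ibarra: $8,601 · Ferraro: $5,399 · Delacroix: $3,400

Minimums first: Delacroix $3,400. Residual $14,000.
Residual split over remaining assessed value 557,763: Ibarra 8,600.66 → $8,601; Ferraro 5,399.34 → $5,399.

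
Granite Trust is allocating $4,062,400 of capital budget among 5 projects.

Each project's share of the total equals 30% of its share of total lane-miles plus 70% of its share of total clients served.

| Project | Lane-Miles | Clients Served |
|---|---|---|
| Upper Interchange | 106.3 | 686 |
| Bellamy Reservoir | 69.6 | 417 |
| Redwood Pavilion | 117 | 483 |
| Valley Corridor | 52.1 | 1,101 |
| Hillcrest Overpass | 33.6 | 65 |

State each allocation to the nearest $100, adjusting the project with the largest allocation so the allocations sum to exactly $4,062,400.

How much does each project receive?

Upper Interchange: $1,051,000; Bellamy Reservoir: $654,900; Redwood Pavilion: $875,700; Valley Corridor: $1,305,500; Hillcrest Overpass: $175,300

Lane-miles total 378.6; clients served total 2,752.
Combined weights (30% lane-miles + 70% clients served): Upper Interchange 0.2587; Bellamy Reservoir 0.1612; Redwood Pavilion 0.2156; Valley Corridor 0.3213; Hillcrest Overpass 0.0432.
Proportional shares: Upper Interchange 1,051,034.93; Bellamy Reservoir 654,935.53; Redwood Pavilion 875,715.68; Valley Corridor 1,305,389.47; Hillcrest Overpass 175,324.39.
At nearest $100: Upper Interchange $1,051,000; Bellamy Reservoir $654,900; Redwood Pavilion $875,700; Valley Corridor $1,305,400; Hillcrest Overpass $175,300. Sum = $4,062,300.
Difference $4,062,400 − $4,062,300 = +$100 applied to largest allocation (Valley Corridor): Valley Corridor becomes $1,305,500.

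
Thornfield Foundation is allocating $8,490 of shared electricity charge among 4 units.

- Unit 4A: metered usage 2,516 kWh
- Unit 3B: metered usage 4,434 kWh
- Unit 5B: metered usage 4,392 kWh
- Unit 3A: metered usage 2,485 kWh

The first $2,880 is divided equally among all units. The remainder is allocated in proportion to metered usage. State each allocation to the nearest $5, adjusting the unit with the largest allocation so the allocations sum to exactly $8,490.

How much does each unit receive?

First tranche $2,880 split equally: $720 each.
Remainder $5,610 by metered usage (total 13,827): Unit 4A 1,020.81 → $1,020; Unit 3B 1,799.00 → $1,800; Unit 5B 1,781.96 → $1,780; Unit 3A 1,008.23 → $1,010.
Totals: Unit 4A $720 + $1,020 = $1,740; Unit 3B $720 + $1,800 = $2,520; Unit 5B $720 + $1,780 = $2,500; Unit 3A $720 + $1,010 = $1,730.

Unit 4A: $1,740 | Unit 3B: $2,520 | Unit 5B: $2,500 | Unit 3A: $1,730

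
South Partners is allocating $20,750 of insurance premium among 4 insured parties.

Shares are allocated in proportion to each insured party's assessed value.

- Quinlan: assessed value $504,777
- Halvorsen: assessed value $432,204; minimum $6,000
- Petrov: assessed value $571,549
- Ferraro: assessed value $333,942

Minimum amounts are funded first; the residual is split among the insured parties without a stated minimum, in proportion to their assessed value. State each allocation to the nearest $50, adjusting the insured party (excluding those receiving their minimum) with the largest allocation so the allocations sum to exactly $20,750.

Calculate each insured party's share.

Fund the minimums — Halvorsen $6,000. Remaining pool $14,750.
Remaining pool split over remaining assessed value 1,410,268: Quinlan 5,279.47 → $5,300; Petrov 5,977.83 → $6,000; Ferraro 3,492.70 → $3,500.
Rounding difference −$50 applied to Petrov → $5,950.

Quinlan: $5,300 · Halvorsen: $6,000 · Petrov: $5,950 · Ferraro: $3,500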